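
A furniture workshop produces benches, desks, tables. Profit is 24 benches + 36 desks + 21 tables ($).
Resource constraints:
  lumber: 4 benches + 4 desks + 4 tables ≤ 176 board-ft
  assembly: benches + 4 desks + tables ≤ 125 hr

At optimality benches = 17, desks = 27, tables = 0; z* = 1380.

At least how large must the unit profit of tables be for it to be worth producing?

At the optimum: lumber uses 176 of 176 (binding); assembly uses 125 of 125 (binding).
From A_Bᵀ y = c: 4·y_lumber + 1·y_assembly = 24; 4·y_lumber + 4·y_assembly = 36.
Solving: y_lumber = 5, y_assembly = 4.
tables enters the basis when its profit ≥ yᵀa₃ = 5·4 + 4·1 = 24.

24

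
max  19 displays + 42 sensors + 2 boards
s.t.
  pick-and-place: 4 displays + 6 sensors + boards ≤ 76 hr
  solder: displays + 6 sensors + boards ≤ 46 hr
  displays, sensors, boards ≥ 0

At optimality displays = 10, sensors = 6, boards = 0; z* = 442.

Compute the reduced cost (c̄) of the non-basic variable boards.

Check each constraint at x*: pick-and-place 76/76 (tight); solder 46/46 (tight).
The binding rows give the dual system: 4·y_pick-and-place + 1·y_solder = 19 and 6·y_pick-and-place + 6·y_solder = 42.
Solving: y_pick-and-place = 4, y_solder = 3.
Reduced cost of boards: c₃ − yᵀa₃ = 2 − (4·1 + 3·1) = 2 − 7 = -5.

-5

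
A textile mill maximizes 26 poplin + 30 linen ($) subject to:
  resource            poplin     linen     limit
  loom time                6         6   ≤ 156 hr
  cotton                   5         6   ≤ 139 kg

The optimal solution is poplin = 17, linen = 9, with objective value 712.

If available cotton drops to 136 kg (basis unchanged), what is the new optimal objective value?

Both loom time and cotton are binding at x*.
The binding rows give the dual system: 6·y_loom time + 5·y_cotton = 26 and 6·y_loom time + 6·y_cotton = 30.
This yields shadow prices y_loom time = 1, y_cotton = 4.
Δz = y_cotton·Δb = 4 × (-3) = -12, so new z* = 712 − 12 = 700.

700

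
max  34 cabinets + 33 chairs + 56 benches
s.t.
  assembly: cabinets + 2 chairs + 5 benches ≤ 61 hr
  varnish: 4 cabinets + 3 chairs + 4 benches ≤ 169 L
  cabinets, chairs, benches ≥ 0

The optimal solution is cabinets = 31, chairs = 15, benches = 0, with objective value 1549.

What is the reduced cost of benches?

-2

Check each constraint at x*: assembly 61/61 (tight); varnish 169/169 (tight).
Dual feasibility on the basic columns requires 1·y_assembly + 4·y_varnish = 34, 2·y_assembly + 3·y_varnish = 33.
Solving: y_assembly = 6, y_varnish = 7.
Reduced cost of benches: c₃ − yᵀa₃ = 56 − (6·5 + 7·4) = 56 − 58 = -2.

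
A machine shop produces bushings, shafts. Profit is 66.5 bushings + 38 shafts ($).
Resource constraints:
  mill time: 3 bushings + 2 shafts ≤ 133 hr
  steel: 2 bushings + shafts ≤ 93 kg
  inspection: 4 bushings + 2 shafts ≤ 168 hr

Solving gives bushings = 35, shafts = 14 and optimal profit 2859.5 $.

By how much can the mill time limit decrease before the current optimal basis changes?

7

Binding constraints: mill time, inspection. The basis is B = [[3,2],[4,2]] with det -2.
Per unit decrease in mill time, x* moves by d = (1, -2).
The basis stays optimal until shafts reaches 0; allowable decrease = 7 hr.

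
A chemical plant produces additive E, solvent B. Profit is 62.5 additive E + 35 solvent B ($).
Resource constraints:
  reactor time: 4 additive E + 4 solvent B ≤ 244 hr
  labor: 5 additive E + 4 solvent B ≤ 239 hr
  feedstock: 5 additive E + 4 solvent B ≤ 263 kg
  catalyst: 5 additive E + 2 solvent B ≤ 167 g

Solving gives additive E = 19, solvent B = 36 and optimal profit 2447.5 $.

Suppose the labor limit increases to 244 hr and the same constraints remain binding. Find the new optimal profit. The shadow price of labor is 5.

Δb = 5, so new z* = 2447.5 + (5)·(5) = 2447.5 + 25 = 2472.5.

2472.5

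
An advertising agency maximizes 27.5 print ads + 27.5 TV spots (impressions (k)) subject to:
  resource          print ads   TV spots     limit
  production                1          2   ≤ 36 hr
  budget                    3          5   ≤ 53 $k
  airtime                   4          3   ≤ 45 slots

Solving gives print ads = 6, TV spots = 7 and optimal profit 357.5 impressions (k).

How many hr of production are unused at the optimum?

16

production used = 1·6 + 2·7 = 20; slack = 36 − 20 = 16.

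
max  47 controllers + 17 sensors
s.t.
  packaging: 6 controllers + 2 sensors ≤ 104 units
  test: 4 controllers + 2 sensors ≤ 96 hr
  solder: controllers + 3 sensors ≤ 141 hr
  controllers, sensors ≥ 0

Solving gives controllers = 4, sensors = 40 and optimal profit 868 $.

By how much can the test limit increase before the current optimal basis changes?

Binding constraints: packaging, test. The basis is B = [[6,2],[4,2]] with det 4.
Per unit increase in test, x* moves by d = (-0.5, 1.5).
The basis stays optimal until solder becomes binding; allowable increase = 4.25 hr.

4.25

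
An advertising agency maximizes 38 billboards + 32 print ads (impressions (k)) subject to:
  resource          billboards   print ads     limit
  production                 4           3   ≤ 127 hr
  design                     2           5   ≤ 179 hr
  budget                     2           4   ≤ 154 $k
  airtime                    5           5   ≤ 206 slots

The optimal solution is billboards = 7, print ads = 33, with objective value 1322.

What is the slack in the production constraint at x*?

production used = 4·7 + 3·33 = 127; slack = 127 − 127 = 0.

0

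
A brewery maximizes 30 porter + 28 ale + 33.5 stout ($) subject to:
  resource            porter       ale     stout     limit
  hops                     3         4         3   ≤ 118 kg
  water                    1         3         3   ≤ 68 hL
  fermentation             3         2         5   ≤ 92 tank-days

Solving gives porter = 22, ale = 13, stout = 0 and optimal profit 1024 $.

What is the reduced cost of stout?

-8.5

Binding: hops and fermentation. Non-binding: water (7 unused).
Since water is not tight, its dual is 0.
From A_Bᵀ y = c: 3·y_hops + 3·y_fermentation = 30; 4·y_hops + 2·y_fermentation = 28.
Solving: y_hops = 4, y_fermentation = 6.
Reduced cost of stout: c₃ − yᵀa₃ = 33.5 − (4·3 + 6·5) = 33.5 − 42 = -8.5.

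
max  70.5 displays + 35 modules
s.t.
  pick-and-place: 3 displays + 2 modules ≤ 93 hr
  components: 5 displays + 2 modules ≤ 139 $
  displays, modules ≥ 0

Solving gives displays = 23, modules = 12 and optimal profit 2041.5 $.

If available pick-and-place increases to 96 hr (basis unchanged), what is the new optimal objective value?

2067

Both pick-and-place and components are binding at x*.
Dual feasibility on the basic columns requires 3·y_pick-and-place + 5·y_components = 70.5, 2·y_pick-and-place + 2·y_components = 35.
Solving: y_pick-and-place = 8.5, y_components = 9.
Δz = y_pick-and-place·Δb = 8.5 × (3) = 25.5, so new z* = 2041.5 + 25.5 = 2067.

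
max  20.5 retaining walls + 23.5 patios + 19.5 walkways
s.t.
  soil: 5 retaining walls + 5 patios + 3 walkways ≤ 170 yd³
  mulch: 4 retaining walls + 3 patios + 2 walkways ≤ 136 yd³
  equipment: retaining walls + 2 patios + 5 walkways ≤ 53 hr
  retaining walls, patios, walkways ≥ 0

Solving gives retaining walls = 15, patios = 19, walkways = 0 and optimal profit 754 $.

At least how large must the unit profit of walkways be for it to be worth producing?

At the optimum: soil uses 170 of 170 (binding); mulch uses 117 of 136 (slack = 19); equipment uses 53 of 53 (binding).
Slack constraints have shadow price 0 (complementary slackness).
From A_Bᵀ y = c: 5·y_soil + 1·y_equipment = 20.5; 5·y_soil + 2·y_equipment = 23.5.
Solving: y_soil = 3.5, y_equipment = 3.
walkways enters the basis when its profit ≥ yᵀa₃ = 3.5·3 + 3·5 = 25.5.

25.5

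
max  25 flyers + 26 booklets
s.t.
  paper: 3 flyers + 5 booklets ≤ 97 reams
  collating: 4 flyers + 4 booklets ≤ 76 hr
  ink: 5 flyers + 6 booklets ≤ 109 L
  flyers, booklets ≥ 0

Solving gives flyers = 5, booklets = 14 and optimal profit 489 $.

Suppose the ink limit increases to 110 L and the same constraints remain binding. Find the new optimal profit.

490

Binding: collating and ink. Non-binding: paper (12 unused).
Slack constraints have shadow price 0 (complementary slackness).
The binding rows give the dual system: 4·y_collating + 5·y_ink = 25 and 4·y_collating + 6·y_ink = 26.
Solving: y_collating = 5, y_ink = 1.
Δz = y_ink·Δb = 1 × (1) = 1, so new z* = 489 + 1 = 490.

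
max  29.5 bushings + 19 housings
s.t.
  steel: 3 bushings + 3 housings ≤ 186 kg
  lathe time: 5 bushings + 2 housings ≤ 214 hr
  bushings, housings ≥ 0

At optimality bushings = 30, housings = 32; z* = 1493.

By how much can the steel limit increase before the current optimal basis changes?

Binding constraints: steel, lathe time. The basis is B = [[3,3],[5,2]] with det -9.
Per unit increase in steel, x* moves by d = (-0.2222, 0.5556).
The basis stays optimal until bushings reaches 0; allowable increase = 135 kg.

135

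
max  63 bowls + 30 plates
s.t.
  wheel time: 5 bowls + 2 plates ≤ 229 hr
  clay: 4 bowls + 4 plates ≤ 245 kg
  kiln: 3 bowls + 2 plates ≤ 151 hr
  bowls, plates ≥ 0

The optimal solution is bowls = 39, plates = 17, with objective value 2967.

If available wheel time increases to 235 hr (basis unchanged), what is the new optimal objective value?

Binding: wheel time and kiln. Non-binding: clay (21 unused).
Since clay is not tight, its dual is 0.
The binding rows give the dual system: 5·y_wheel time + 3·y_kiln = 63 and 2·y_wheel time + 2·y_kiln = 30.
Solving: y_wheel time = 9, y_kiln = 6.
Δz = y_wheel time·Δb = 9 × (6) = 54, so new z* = 2967 + 54 = 3021.

3021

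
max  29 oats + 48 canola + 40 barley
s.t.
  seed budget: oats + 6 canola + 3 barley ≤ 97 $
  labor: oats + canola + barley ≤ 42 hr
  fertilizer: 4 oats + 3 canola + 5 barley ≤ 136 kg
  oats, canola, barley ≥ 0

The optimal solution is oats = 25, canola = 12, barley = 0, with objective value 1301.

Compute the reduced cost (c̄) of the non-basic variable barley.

-5

Binding: seed budget and fertilizer. Non-binding: labor (5 unused).
By complementary slackness, y = 0 for the non-binding constraint.
From A_Bᵀ y = c: 1·y_seed budget + 4·y_fertilizer = 29; 6·y_seed budget + 3·y_fertilizer = 48.
This yields shadow prices y_seed budget = 5, y_fertilizer = 6.
Reduced cost of barley: c₃ − yᵀa₃ = 40 − (5·3 + 6·5) = 40 − 45 = -5.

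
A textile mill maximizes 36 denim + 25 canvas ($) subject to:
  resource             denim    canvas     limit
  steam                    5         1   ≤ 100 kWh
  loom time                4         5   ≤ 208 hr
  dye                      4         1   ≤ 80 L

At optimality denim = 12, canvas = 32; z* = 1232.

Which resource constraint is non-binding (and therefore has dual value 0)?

steam

steam: 92/100 (slack 8)
loom time: 208/208 (binding)
dye: 80/80 (binding)
By complementary slackness, a constraint with positive slack has shadow price 0 → steam.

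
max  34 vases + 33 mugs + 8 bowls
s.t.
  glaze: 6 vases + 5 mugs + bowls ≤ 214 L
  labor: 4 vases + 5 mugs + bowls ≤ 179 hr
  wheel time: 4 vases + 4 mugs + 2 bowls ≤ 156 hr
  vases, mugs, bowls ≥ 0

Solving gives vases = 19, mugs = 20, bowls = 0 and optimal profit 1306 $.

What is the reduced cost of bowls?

Check each constraint at x*: glaze 214/214 (tight); labor 176/179 (slack 3); wheel time 156/156 (tight).
By complementary slackness, y = 0 for the non-binding constraint.
Dual feasibility on the basic columns requires 6·y_glaze + 4·y_wheel time = 34, 5·y_glaze + 4·y_wheel time = 33.
Solving: y_glaze = 1, y_wheel time = 7.
Reduced cost of bowls: c₃ − yᵀa₃ = 8 − (1·1 + 7·2) = 8 − 15 = -7.

-7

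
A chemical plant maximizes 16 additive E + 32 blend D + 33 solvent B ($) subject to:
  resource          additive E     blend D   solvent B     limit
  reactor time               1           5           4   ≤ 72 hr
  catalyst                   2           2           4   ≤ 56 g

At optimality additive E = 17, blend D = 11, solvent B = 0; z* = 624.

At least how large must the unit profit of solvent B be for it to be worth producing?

Both reactor time and catalyst are binding at x*.
From A_Bᵀ y = c: 1·y_reactor time + 2·y_catalyst = 16; 5·y_reactor time + 2·y_catalyst = 32.
Solving: y_reactor time = 4, y_catalyst = 6.
solvent B enters the basis when its profit ≥ yᵀa₃ = 4·4 + 6·4 = 40.

40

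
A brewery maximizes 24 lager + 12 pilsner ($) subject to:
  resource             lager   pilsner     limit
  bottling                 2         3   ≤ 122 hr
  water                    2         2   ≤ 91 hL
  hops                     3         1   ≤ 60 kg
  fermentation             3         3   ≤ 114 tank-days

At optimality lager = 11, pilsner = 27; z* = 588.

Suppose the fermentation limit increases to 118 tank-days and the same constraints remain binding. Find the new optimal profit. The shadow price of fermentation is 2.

596

Δb = 4, so new z* = 588 + (2)·(4) = 588 + 8 = 596.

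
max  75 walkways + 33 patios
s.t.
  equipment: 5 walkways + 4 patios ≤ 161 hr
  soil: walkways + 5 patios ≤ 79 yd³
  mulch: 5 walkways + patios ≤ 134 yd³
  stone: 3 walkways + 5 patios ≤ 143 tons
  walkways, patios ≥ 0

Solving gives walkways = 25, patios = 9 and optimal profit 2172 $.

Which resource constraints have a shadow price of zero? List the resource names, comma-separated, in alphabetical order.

soil, stone

equipment: 161/161 (binding)
soil: 70/79 (slack 9)
mulch: 134/134 (binding)
stone: 120/143 (slack 23)
By complementary slackness, a constraint with positive slack has shadow price 0 → soil, stone.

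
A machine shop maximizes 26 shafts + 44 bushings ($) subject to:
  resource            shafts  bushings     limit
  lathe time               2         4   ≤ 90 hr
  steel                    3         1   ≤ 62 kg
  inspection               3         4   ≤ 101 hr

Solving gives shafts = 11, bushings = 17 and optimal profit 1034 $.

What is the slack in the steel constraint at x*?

12

steel used = 3·11 + 1·17 = 50; slack = 62 − 50 = 12.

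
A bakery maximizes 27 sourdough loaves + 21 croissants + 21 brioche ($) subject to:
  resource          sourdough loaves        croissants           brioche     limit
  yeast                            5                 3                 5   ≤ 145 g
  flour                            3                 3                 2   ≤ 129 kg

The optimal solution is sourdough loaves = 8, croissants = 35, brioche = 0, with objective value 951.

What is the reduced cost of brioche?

-2

Check each constraint at x*: yeast 145/145 (tight); flour 129/129 (tight).
The binding rows give the dual system: 5·y_yeast + 3·y_flour = 27 and 3·y_yeast + 3·y_flour = 21.
Solving: y_yeast = 3, y_flour = 4.
Reduced cost of brioche: c₃ − yᵀa₃ = 21 − (3·5 + 4·2) = 21 − 23 = -2.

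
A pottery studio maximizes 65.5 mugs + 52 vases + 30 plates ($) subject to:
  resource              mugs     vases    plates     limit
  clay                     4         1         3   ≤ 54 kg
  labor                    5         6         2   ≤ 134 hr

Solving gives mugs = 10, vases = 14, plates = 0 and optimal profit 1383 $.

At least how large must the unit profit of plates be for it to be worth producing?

36

At the optimum: clay uses 54 of 54 (binding); labor uses 134 of 134 (binding).
From A_Bᵀ y = c: 4·y_clay + 5·y_labor = 65.5; 1·y_clay + 6·y_labor = 52.
This yields shadow prices y_clay = 7, y_labor = 7.5.
plates enters the basis when its profit ≥ yᵀa₃ = 7·3 + 7.5·2 = 36.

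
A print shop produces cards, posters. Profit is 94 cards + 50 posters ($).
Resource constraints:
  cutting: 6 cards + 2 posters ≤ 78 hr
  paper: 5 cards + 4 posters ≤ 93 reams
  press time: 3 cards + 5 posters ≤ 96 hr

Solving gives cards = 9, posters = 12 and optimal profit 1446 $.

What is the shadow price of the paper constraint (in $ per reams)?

8

Binding: cutting and paper. Non-binding: press time (9 unused).
Slack constraints have shadow price 0 (complementary slackness).
The binding rows give the dual system: 6·y_cutting + 5·y_paper = 94 and 2·y_cutting + 4·y_paper = 50.
This yields shadow prices y_cutting = 9, y_paper = 8.
Shadow price of paper = 8.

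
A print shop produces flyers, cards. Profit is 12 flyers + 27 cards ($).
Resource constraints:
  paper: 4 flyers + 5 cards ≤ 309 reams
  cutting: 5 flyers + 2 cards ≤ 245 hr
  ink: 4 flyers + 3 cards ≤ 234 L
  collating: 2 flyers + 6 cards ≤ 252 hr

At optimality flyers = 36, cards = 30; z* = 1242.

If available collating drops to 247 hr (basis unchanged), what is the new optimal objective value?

1222

Binding: ink and collating. Non-binding: paper (15 unused), cutting (5 unused).
Since paper, cutting are not tight, their duals are 0.
The binding rows give the dual system: 4·y_ink + 2·y_collating = 12 and 3·y_ink + 6·y_collating = 27.
This yields shadow prices y_ink = 1, y_collating = 4.
Δz = y_collating·Δb = 4 × (-5) = -20, so new z* = 1242 − 20 = 1222.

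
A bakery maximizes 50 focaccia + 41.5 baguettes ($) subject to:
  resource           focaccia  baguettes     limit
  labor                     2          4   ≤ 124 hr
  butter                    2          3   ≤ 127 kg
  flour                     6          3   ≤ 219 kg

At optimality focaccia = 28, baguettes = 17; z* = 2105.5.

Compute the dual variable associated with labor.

At the optimum: labor uses 124 of 124 (binding); butter uses 107 of 127 (slack = 20); flour uses 219 of 219 (binding).
By complementary slackness, y = 0 for the non-binding constraint.
Dual feasibility on the basic columns requires 2·y_labor + 6·y_flour = 50, 4·y_labor + 3·y_flour = 41.5.
Solving: y_labor = 5.5, y_flour = 6.5.
Shadow price of labor = 5.5.

5.5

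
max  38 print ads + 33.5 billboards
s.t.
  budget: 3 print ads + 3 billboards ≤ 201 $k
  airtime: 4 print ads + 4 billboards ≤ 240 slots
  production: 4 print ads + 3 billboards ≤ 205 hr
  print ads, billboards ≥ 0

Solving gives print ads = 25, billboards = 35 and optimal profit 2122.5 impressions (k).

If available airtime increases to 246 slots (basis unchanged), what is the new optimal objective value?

2152.5

Check each constraint at x*: budget 180/201 (slack 21); airtime 240/240 (tight); production 205/205 (tight).
Slack constraints have shadow price 0 (complementary slackness).
Dual feasibility on the basic columns requires 4·y_airtime + 4·y_production = 38, 4·y_airtime + 3·y_production = 33.5.
Solving: y_airtime = 5, y_production = 4.5.
Δz = y_airtime·Δb = 5 × (6) = 30, so new z* = 2122.5 + 30 = 2152.5.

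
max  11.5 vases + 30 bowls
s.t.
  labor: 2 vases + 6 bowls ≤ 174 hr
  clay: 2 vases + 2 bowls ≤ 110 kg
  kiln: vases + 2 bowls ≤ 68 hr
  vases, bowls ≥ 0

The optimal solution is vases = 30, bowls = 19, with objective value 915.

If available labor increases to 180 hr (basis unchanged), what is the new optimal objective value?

Check each constraint at x*: labor 174/174 (tight); clay 98/110 (slack 12); kiln 68/68 (tight).
By complementary slackness, y = 0 for the non-binding constraint.
From A_Bᵀ y = c: 2·y_labor + 1·y_kiln = 11.5; 6·y_labor + 2·y_kiln = 30.
→ y_labor = 3.5 and y_kiln = 4.5.
Δz = y_labor·Δb = 3.5 × (6) = 21, so new z* = 915 + 21 = 936.

936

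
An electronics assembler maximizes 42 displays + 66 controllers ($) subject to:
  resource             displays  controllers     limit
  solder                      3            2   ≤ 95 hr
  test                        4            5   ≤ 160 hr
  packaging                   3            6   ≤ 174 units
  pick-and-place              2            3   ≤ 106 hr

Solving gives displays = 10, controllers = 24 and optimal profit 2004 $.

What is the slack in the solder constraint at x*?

17

solder used = 3·10 + 2·24 = 78; slack = 95 − 78 = 17.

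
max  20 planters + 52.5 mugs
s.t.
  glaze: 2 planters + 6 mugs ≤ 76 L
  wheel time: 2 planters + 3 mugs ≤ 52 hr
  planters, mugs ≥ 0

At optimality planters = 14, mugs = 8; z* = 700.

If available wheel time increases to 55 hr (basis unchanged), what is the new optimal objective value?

Both glaze and wheel time are binding at x*.
The binding rows give the dual system: 2·y_glaze + 2·y_wheel time = 20 and 6·y_glaze + 3·y_wheel time = 52.5.
Solving: y_glaze = 7.5, y_wheel time = 2.5.
Δz = y_wheel time·Δb = 2.5 × (3) = 7.5, so new z* = 700 + 7.5 = 707.5.

707.5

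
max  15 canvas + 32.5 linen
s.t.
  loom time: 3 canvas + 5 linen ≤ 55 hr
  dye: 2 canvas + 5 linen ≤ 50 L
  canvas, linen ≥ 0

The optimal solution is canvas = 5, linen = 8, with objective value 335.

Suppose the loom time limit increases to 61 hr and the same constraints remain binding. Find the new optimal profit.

347

Check each constraint at x*: loom time 55/55 (tight); dye 50/50 (tight).
From A_Bᵀ y = c: 3·y_loom time + 2·y_dye = 15; 5·y_loom time + 5·y_dye = 32.5.
This yields shadow prices y_loom time = 2, y_dye = 4.5.
Δz = y_loom time·Δb = 2 × (6) = 12, so new z* = 335 + 12 = 347.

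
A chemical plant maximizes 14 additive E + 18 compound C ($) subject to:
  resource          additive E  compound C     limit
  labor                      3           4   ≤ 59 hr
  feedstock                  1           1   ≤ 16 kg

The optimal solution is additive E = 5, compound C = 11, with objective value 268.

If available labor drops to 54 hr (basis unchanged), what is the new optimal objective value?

Check each constraint at x*: labor 59/59 (tight); feedstock 16/16 (tight).
The binding rows give the dual system: 3·y_labor + 1·y_feedstock = 14 and 4·y_labor + 1·y_feedstock = 18.
This yields shadow prices y_labor = 4, y_feedstock = 2.
Δz = y_labor·Δb = 4 × (-5) = -20, so new z* = 268 − 20 = 248.

248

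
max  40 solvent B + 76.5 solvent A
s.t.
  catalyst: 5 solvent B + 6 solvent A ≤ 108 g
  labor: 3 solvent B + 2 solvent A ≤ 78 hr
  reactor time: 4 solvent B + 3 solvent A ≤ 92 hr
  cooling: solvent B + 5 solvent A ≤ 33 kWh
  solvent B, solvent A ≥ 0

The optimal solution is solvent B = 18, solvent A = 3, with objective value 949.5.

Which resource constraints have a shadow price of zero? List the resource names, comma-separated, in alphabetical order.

catalyst: 108/108 (binding)
labor: 60/78 (slack 18)
reactor time: 81/92 (slack 11)
cooling: 33/33 (binding)
By complementary slackness, a constraint with positive slack has shadow price 0 → labor, reactor time.

labor, reactor time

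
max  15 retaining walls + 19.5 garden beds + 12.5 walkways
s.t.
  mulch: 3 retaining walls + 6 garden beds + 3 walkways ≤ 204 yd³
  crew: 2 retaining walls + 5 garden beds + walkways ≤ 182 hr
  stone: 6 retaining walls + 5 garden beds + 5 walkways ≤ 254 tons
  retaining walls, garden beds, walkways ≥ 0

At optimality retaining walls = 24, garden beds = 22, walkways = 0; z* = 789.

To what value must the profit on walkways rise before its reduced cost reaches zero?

At the optimum: mulch uses 204 of 204 (binding); crew uses 158 of 182 (slack = 24); stone uses 254 of 254 (binding).
Slack constraints have shadow price 0 (complementary slackness).
From A_Bᵀ y = c: 3·y_mulch + 6·y_stone = 15; 6·y_mulch + 5·y_stone = 19.5.
→ y_mulch = 2 and y_stone = 1.5.
walkways enters the basis when its profit ≥ yᵀa₃ = 2·3 + 1.5·5 = 13.5.

13.5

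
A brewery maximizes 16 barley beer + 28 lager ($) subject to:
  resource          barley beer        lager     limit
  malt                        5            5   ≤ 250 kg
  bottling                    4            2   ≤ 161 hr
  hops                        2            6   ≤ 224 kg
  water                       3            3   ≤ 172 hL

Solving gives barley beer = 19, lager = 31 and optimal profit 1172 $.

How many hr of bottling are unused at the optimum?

23

bottling used = 4·19 + 2·31 = 138; slack = 161 − 138 = 23.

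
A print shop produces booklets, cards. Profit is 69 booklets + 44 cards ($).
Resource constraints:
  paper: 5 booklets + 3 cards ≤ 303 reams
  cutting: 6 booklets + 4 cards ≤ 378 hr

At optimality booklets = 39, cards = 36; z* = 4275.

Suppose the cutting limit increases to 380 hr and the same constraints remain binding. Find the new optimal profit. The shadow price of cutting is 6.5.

Δb = 2, so new z* = 4275 + (6.5)·(2) = 4275 + 13 = 4288.

4288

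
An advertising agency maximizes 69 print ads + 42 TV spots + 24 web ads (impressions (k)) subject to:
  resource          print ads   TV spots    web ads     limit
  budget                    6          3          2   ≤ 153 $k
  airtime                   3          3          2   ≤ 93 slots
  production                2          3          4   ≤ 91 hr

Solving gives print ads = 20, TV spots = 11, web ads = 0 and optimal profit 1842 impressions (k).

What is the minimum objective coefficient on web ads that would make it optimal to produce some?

28

Binding: budget and airtime. Non-binding: production (18 unused).
Slack constraints have shadow price 0 (complementary slackness).
The binding rows give the dual system: 6·y_budget + 3·y_airtime = 69 and 3·y_budget + 3·y_airtime = 42.
→ y_budget = 9 and y_airtime = 5.
web ads enters the basis when its profit ≥ yᵀa₃ = 9·2 + 5·2 = 28.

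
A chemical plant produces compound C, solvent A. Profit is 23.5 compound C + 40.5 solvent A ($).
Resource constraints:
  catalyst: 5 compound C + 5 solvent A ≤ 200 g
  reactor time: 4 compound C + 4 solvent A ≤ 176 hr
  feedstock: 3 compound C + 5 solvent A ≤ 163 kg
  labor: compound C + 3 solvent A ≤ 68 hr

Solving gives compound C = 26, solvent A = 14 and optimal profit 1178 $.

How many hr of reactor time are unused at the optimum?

reactor time used = 4·26 + 4·14 = 160; slack = 176 − 160 = 16.

16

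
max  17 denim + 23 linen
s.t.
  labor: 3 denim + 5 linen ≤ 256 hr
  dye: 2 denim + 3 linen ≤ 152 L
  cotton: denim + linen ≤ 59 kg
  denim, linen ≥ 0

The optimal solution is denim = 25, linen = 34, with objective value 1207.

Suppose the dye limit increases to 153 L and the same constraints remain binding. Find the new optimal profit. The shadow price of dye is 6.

1213

Δb = 1, so new z* = 1207 + (6)·(1) = 1207 + 6 = 1213.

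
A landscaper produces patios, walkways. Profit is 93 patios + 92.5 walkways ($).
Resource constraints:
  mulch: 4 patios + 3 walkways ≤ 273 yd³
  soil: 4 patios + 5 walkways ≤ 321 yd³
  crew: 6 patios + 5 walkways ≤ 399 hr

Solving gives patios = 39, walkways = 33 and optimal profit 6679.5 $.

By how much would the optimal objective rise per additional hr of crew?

Binding: soil and crew. Non-binding: mulch (18 unused).
Slack constraints have shadow price 0 (complementary slackness).
From A_Bᵀ y = c: 4·y_soil + 6·y_crew = 93; 5·y_soil + 5·y_crew = 92.5.
Solving: y_soil = 9, y_crew = 9.5.
Shadow price of crew = 9.5.

9.5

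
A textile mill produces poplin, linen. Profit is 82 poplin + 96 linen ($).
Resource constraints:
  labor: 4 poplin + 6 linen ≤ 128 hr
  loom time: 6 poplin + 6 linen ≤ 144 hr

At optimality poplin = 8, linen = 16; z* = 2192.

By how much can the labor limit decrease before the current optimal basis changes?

Binding constraints: labor, loom time. The basis is B = [[4,6],[6,6]] with det -12.
Per unit decrease in labor, x* moves by d = (0.5, -0.5).
The basis stays optimal until linen reaches 0; allowable decrease = 32 hr.

32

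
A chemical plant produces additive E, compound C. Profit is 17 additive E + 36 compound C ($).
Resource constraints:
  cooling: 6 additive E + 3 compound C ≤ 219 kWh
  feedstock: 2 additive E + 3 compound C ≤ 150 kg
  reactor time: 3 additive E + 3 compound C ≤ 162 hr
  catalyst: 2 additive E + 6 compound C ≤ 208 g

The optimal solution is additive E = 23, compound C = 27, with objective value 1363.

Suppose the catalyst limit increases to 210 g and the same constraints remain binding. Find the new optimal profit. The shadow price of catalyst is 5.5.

Δb = 2, so new z* = 1363 + (5.5)·(2) = 1363 + 11 = 1374.

1374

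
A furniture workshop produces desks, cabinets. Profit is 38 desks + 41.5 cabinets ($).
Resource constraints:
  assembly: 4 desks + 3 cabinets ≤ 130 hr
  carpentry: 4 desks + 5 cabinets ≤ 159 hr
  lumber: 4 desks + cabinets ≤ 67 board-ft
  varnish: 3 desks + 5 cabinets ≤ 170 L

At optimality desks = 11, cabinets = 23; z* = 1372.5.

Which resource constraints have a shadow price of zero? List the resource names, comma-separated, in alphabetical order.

assembly: 113/130 (slack 17)
carpentry: 159/159 (binding)
lumber: 67/67 (binding)
varnish: 148/170 (slack 22)
By complementary slackness, a constraint with positive slack has shadow price 0 → assembly, varnish.

assembly, varnish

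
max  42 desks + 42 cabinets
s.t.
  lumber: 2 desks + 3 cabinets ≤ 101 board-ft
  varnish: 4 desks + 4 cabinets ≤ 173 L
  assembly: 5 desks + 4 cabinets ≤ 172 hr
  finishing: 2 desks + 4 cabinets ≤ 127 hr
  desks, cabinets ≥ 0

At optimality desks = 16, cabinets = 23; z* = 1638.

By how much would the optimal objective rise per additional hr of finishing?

At the optimum: lumber uses 101 of 101 (binding); varnish uses 156 of 173 (slack = 17); assembly uses 172 of 172 (binding); finishing uses 124 of 127 (slack = 3).
Slack constraints have shadow price 0 (complementary slackness).
Dual feasibility on the basic columns requires 2·y_lumber + 5·y_assembly = 42, 3·y_lumber + 4·y_assembly = 42.
This yields shadow prices y_lumber = 6, y_assembly = 6.
Shadow price of finishing = 0.

0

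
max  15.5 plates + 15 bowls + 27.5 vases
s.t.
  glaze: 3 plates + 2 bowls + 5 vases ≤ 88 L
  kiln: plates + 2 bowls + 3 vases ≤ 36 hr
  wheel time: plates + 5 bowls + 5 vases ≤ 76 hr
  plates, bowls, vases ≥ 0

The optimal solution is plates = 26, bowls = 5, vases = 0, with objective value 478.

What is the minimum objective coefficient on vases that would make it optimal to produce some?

Check each constraint at x*: glaze 88/88 (tight); kiln 36/36 (tight); wheel time 51/76 (slack 25).
By complementary slackness, y = 0 for the non-binding constraint.
Dual feasibility on the basic columns requires 3·y_glaze + 1·y_kiln = 15.5, 2·y_glaze + 2·y_kiln = 15.
Solving: y_glaze = 4, y_kiln = 3.5.
vases enters the basis when its profit ≥ yᵀa₃ = 4·5 + 3.5·3 = 30.5.

30.5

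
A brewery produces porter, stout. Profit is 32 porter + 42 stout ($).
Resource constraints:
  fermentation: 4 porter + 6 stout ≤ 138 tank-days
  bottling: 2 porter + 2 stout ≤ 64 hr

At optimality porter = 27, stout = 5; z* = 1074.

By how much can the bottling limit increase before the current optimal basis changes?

Binding constraints: fermentation, bottling. The basis is B = [[4,6],[2,2]] with det -4.
Per unit increase in bottling, x* moves by d = (1.5, -1).
The basis stays optimal until stout reaches 0; allowable increase = 5 hr.

5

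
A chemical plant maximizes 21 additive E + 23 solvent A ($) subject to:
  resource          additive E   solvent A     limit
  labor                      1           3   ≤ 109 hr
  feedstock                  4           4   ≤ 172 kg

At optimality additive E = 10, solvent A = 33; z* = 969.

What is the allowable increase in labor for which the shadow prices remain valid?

Binding constraints: labor, feedstock. The basis is B = [[1,3],[4,4]] with det -8.
Per unit increase in labor, x* moves by d = (-0.5, 0.5).
The basis stays optimal until additive E reaches 0; allowable increase = 20 hr.

20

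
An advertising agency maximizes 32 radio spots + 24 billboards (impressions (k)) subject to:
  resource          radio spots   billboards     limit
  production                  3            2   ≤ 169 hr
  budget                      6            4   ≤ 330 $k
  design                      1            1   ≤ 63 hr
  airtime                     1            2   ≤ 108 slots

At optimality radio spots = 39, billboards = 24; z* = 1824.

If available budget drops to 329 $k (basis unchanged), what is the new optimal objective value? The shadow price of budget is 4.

Δb = -1, so new z* = 1824 + (4)·(-1) = 1824 − 4 = 1820.

1820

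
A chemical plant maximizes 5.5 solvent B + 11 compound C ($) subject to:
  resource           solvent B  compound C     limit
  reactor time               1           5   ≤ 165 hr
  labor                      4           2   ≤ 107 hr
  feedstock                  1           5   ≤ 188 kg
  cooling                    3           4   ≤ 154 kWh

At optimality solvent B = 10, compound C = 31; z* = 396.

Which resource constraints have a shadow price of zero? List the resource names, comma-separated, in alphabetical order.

feedstock, labor

reactor time: 165/165 (binding)
labor: 102/107 (slack 5)
feedstock: 165/188 (slack 23)
cooling: 154/154 (binding)
By complementary slackness, a constraint with positive slack has shadow price 0 → feedstock, labor.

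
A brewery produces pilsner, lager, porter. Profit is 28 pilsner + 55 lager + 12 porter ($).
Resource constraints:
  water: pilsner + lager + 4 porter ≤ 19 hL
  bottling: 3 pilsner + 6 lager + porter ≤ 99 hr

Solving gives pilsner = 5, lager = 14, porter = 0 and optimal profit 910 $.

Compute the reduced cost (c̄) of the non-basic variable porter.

Check each constraint at x*: water 19/19 (tight); bottling 99/99 (tight).
From A_Bᵀ y = c: 1·y_water + 3·y_bottling = 28; 1·y_water + 6·y_bottling = 55.
→ y_water = 1 and y_bottling = 9.
Reduced cost of porter: c₃ − yᵀa₃ = 12 − (1·4 + 9·1) = 12 − 13 = -1.

-1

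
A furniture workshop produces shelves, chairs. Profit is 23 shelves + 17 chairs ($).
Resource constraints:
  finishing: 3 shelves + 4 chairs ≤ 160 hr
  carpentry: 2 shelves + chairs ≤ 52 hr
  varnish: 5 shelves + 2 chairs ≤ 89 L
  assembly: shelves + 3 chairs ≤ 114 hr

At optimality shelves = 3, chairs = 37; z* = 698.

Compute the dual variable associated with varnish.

Binding: varnish and assembly. Non-binding: finishing (3 unused), carpentry (9 unused).
Since finishing, carpentry are not tight, their duals are 0.
Dual feasibility on the basic columns requires 5·y_varnish + 1·y_assembly = 23, 2·y_varnish + 3·y_assembly = 17.
Solving: y_varnish = 4, y_assembly = 3.
Shadow price of varnish = 4.

4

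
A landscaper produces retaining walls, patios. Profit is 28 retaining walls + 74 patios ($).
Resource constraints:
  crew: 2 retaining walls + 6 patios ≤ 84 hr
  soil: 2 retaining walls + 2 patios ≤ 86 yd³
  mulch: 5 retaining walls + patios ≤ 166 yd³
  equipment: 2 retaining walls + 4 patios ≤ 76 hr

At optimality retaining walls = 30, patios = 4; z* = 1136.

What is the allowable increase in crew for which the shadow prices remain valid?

Binding constraints: crew, equipment. The basis is B = [[2,6],[2,4]] with det -4.
Per unit increase in crew, x* moves by d = (-1, 0.5).
The basis stays optimal until retaining walls reaches 0; allowable increase = 30 hr.

30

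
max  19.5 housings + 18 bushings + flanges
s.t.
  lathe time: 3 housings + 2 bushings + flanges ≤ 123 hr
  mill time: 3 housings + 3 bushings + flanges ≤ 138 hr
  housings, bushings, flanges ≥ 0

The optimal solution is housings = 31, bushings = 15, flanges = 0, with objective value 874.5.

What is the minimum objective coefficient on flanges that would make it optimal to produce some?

Check each constraint at x*: lathe time 123/123 (tight); mill time 138/138 (tight).
The binding rows give the dual system: 3·y_lathe time + 3·y_mill time = 19.5 and 2·y_lathe time + 3·y_mill time = 18.
This yields shadow prices y_lathe time = 1.5, y_mill time = 5.
flanges enters the basis when its profit ≥ yᵀa₃ = 1.5·1 + 5·1 = 6.5.

6.5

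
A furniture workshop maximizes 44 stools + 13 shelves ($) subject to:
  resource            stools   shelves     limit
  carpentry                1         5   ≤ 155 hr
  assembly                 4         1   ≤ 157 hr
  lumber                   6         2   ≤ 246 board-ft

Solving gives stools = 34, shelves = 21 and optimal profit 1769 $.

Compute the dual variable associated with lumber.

4

Binding: assembly and lumber. Non-binding: carpentry (16 unused).
Since carpentry is not tight, its dual is 0.
Dual feasibility on the basic columns requires 4·y_assembly + 6·y_lumber = 44, 1·y_assembly + 2·y_lumber = 13.
This yields shadow prices y_assembly = 5, y_lumber = 4.
Shadow price of lumber = 4.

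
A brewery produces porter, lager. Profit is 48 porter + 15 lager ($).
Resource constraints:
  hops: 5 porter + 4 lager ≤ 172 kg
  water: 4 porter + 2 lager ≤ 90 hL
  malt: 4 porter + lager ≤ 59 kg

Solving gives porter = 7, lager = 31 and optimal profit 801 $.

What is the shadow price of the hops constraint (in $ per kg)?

0

Binding: water and malt. Non-binding: hops (13 unused).
By complementary slackness, y = 0 for the non-binding constraint.
From A_Bᵀ y = c: 4·y_water + 4·y_malt = 48; 2·y_water + 1·y_malt = 15.
Solving: y_water = 3, y_malt = 9.
Shadow price of hops = 0.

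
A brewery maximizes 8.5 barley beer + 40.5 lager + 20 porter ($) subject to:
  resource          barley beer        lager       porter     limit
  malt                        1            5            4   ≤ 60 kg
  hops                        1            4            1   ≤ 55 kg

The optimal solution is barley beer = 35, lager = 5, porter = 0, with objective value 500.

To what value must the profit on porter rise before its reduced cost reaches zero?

28

Both malt and hops are binding at x*.
From A_Bᵀ y = c: 1·y_malt + 1·y_hops = 8.5; 5·y_malt + 4·y_hops = 40.5.
Solving: y_malt = 6.5, y_hops = 2.
porter enters the basis when its profit ≥ yᵀa₃ = 6.5·4 + 2·1 = 28.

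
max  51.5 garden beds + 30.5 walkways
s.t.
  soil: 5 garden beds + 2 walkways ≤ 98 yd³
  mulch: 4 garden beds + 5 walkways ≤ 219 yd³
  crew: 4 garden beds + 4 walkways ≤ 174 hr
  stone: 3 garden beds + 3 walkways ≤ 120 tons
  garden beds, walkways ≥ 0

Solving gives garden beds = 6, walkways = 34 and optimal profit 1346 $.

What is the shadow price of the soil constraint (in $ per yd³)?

At the optimum: soil uses 98 of 98 (binding); mulch uses 194 of 219 (slack = 25); crew uses 160 of 174 (slack = 14); stone uses 120 of 120 (binding).
By complementary slackness, y = 0 for the non-binding constraints.
Dual feasibility on the basic columns requires 5·y_soil + 3·y_stone = 51.5, 2·y_soil + 3·y_stone = 30.5.
Solving: y_soil = 7, y_stone = 5.5.
Shadow price of soil = 7.

7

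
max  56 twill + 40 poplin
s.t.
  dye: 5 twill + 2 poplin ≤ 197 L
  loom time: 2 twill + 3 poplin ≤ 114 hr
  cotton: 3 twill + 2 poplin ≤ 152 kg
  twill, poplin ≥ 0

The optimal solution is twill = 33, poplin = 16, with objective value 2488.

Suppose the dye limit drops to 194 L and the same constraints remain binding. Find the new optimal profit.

Check each constraint at x*: dye 197/197 (tight); loom time 114/114 (tight); cotton 131/152 (slack 21).
Since cotton is not tight, its dual is 0.
From A_Bᵀ y = c: 5·y_dye + 2·y_loom time = 56; 2·y_dye + 3·y_loom time = 40.
→ y_dye = 8 and y_loom time = 8.
Δz = y_dye·Δb = 8 × (-3) = -24, so new z* = 2488 − 24 = 2464.

2464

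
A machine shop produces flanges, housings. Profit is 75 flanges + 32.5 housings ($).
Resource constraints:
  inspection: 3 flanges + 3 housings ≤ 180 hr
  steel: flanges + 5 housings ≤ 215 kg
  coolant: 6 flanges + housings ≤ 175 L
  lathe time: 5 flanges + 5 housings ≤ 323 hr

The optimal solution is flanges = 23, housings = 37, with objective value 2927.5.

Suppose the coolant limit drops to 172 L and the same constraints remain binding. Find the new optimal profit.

2902

Check each constraint at x*: inspection 180/180 (tight); steel 208/215 (slack 7); coolant 175/175 (tight); lathe time 300/323 (slack 23).
By complementary slackness, y = 0 for the non-binding constraints.
Dual feasibility on the basic columns requires 3·y_inspection + 6·y_coolant = 75, 3·y_inspection + 1·y_coolant = 32.5.
→ y_inspection = 8 and y_coolant = 8.5.
Δz = y_coolant·Δb = 8.5 × (-3) = -25.5, so new z* = 2927.5 − 25.5 = 2902.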